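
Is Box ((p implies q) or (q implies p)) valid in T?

Yes, valid

Tableau for the negation not Box ((p implies q) or (q implies p)):
1. not Box ((p implies q) or (q implies p)), w0
2. not ((p implies q) or (q implies p)), w1   [neg-Box-rule on 1: fresh world w1, w0Rw1]
3. not (p implies q), w1   [neg-or-rule on 2]
4. not (q implies p), w1   [neg-or-rule on 2]
5. p, w1   [neg-implies-rule on 3]
6. not q, w1   [neg-implies-rule on 3]
7. q, w1   [neg-implies-rule on 4]
8. not p, w1   [neg-implies-rule on 4]
Accessibility: w0Rw0, w0Rw1, w1Rw1
Branch closes: q and not q both at w1.
Every branch of the negation's tableau closes; the branch above is one of them.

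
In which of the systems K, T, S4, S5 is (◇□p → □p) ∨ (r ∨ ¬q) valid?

S5

S5-tableau for the negation ¬((◇□p → □p) ∨ (r ∨ ¬q)):
1. ¬((◇□p → □p) ∨ (r ∨ ¬q)), 0
2. ¬(◇□p → □p), 0
3. ¬(r ∨ ¬q), 0
4. ◇□p, 0
5. ¬□p, 0
6. ¬r, 0
7. q, 0
8. □p, 1
9. p, 0
10. p, 1
11. ¬p, 2
12. p, 2
Accessibility: 0R0, 0R1, 0R2, 1R0, 1R1, 1R2, 2R0, 2R1, 2R2
Branch closes: p and ¬p both at 2.
Every branch closes (one shown): valid in S5.
S4-tableau for the negation ¬((◇□p → □p) ∨ (r ∨ ¬q)):
1. ¬((◇□p → □p) ∨ (r ∨ ¬q)), 0
2. ¬(◇□p → □p), 0
3. ¬(r ∨ ¬q), 0
4. ◇□p, 0
5. ¬□p, 0
6. ¬r, 0
7. q, 0
8. □p, 1
9. p, 1
10. ¬p, 2
Accessibility: 0R0, 0R1, 0R2, 1R1, 2R2
Complete open branch: countermodel on an S4-frame, so not valid in S4, nor in K, T (the same frame is also a K-frame and a T-frame).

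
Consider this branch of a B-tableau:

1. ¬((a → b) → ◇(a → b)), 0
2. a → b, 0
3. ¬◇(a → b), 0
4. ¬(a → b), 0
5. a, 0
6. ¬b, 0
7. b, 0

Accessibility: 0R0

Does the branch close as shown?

Yes, closed

Both b and ¬b appear at 0.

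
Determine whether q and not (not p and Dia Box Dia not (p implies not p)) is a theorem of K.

Tableau for the negation not (q and not (not p and Dia Box Dia not (p implies not p))):
1. not (q and not (not p and Dia Box Dia not (p implies not p))), w0
2. not p and Dia Box Dia not (p implies not p), w0   [neg-and-rule on 1 (branches; this branch)]
3. not p, w0   [and-rule on 2]
4. Dia Box Dia not (p implies not p), w0   [and-rule on 2]
5. Box Dia not (p implies not p), w1   [Dia-rule on 4: fresh world w1, w0Rw1]
Accessibility: w0Rw1
The negation has an open branch (countermodel exists).

No, not valid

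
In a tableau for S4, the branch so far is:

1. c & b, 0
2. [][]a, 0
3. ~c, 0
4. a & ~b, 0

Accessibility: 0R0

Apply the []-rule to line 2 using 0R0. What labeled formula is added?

[]a, 0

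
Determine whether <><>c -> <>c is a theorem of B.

Tableau for the negation ~(<><>c -> <>c):
1. ~(<><>c -> <>c), 0
2. <><>c, 0
3. ~<>c, 0
4. ~c, 0
5. <>c, 1
6. ~c, 1
7. c, 2
Accessibility: 0R0, 0R1, 1R0, 1R1, 1R2, 2R1, 2R2
The negation has an open branch (countermodel exists).

Invalid (countermodel exists)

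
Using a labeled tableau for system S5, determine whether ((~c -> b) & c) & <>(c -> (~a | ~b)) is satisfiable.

Satisfiable

1. ((~c -> b) & c) & <>(c -> (~a | ~b)), 0
2. (~c -> b) & c, 0   [&-rule on 1]
3. <>(c -> (~a | ~b)), 0   [&-rule on 1]
4. ~c -> b, 0   [&-rule on 2]
5. c, 0   [&-rule on 2]
6. b, 0   [->-rule on 4 (branches; this branch)]
7. c -> (~a | ~b), 1   [<>-rule on 3: fresh world 1, 0R1]
8. ~a | ~b, 1   [->-rule on 7 (branches; this branch)]
9. ~b, 1   [|-rule on 8 (branches; this branch)]
Accessibility: 0R0, 0R1, 1R0, 1R1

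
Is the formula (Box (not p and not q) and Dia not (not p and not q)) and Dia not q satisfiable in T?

No, unsatisfiable

1. (Box (not p and not q) and Dia not (not p and not q)) and Dia not q, u
2. Box (not p and not q) and Dia not (not p and not q), u
3. Dia not q, u
4. Box (not p and not q), u
5. Dia not (not p and not q), u
6. not p and not q, u
7. not p, u
8. not q, u
9. not q, v
10. not p and not q, v
11. not p, v
12. not (not p and not q), w
13. not p and not q, w
14. not p, w
15. not q, w
16. q, w
Accessibility: uRu, uRv, uRw, vRv, wRw
Branch closes: q and not q both at w.
Every branch closes; the branch above is one of them.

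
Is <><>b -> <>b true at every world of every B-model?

Invalid (countermodel exists)

Tableau for the negation ~(<><>b -> <>b):
1. ~(<><>b -> <>b), w0
2. <><>b, w0
3. ~<>b, w0
4. ~b, w0
5. <>b, w1
6. ~b, w1
7. b, w2
Accessibility: w0Rw0, w0Rw1, w1Rw0, w1Rw1, w1Rw2, w2Rw1, w2Rw2
The negation has an open branch (countermodel exists).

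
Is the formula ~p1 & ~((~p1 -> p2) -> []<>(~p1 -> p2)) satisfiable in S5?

1. ~p1 & ~((~p1 -> p2) -> []<>(~p1 -> p2)), 0
2. ~p1, 0
3. ~((~p1 -> p2) -> []<>(~p1 -> p2)), 0
4. ~p1 -> p2, 0
5. ~[]<>(~p1 -> p2), 0
6. p2, 0
7. ~<>(~p1 -> p2), 1
8. ~(~p1 -> p2), 0
9. ~p2, 0
Accessibility: 0R0, 0R1, 1R0, 1R1
Branch closes: p2 and ~p2 both at 0.
(One branch shown.) All branches close.

Unsatisfiable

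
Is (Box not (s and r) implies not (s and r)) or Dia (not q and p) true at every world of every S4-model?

Tableau for the negation not ((Box not (s and r) implies not (s and r)) or Dia (not q and p)):
1. not ((Box not (s and r) implies not (s and r)) or Dia (not q and p)), 0
2. not (Box not (s and r) implies not (s and r)), 0
3. not Dia (not q and p), 0
4. Box not (s and r), 0
5. s and r, 0
6. s, 0
7. r, 0
8. not (not q and p), 0
9. not (s and r), 0
10. not p, 0
11. not r, 0
Accessibility: 0R0
Branch closes: r and not r both at 0.
All branches of the negation close; one closing branch shown above.

Valid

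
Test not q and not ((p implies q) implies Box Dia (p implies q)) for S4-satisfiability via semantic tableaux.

1. not q and not ((p implies q) implies Box Dia (p implies q)), u
2. not q, u
3. not ((p implies q) implies Box Dia (p implies q)), u
4. p implies q, u
5. not Box Dia (p implies q), u
6. not p, u
7. not Dia (p implies q), v
8. not (p implies q), v
9. p, v
10. not q, v
Accessibility: uRu, uRv, vRv

Yes, satisfiable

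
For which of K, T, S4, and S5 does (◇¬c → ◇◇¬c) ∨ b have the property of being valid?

K-tableau for the negation ¬((◇¬c → ◇◇¬c) ∨ b):
1. ¬((◇¬c → ◇◇¬c) ∨ b), w0
2. ¬(◇¬c → ◇◇¬c), w0
3. ¬b, w0
4. ◇¬c, w0
5. ¬◇◇¬c, w0
6. ¬c, w1
7. ¬◇¬c, w1
Accessibility: w0Rw1
Complete open branch: countermodel on a K-frame, so not valid in K.
T-tableau for the negation ¬((◇¬c → ◇◇¬c) ∨ b):
1. ¬((◇¬c → ◇◇¬c) ∨ b), w0
2. ¬(◇¬c → ◇◇¬c), w0
3. ¬b, w0
4. ◇¬c, w0
5. ¬◇◇¬c, w0
6. ¬◇¬c, w0
7. c, w0
8. ¬c, w1
9. ¬◇¬c, w1
10. c, w1
Accessibility: w0Rw0, w0Rw1, w1Rw1
Branch closes: c and ¬c both at w1.
Every branch closes (one shown): valid in T, hence also in S4, S5 (every theorem of T is a theorem of S4 and S5).

T, S4, S5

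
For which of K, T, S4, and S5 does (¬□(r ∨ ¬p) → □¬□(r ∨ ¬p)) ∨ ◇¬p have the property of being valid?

S5

S5-tableau for the negation ¬((¬□(r ∨ ¬p) → □¬□(r ∨ ¬p)) ∨ ◇¬p):
1. ¬((¬□(r ∨ ¬p) → □¬□(r ∨ ¬p)) ∨ ◇¬p), w0
2. ¬(¬□(r ∨ ¬p) → □¬□(r ∨ ¬p)), w0   [¬∨-rule on 1]
3. ¬◇¬p, w0   [¬∨-rule on 1]
4. ¬□(r ∨ ¬p), w0   [¬→-rule on 2]
5. ¬□¬□(r ∨ ¬p), w0   [¬→-rule on 2]
6. p, w0   [¬◇-rule on 3 via w0Rw0]
7. ¬(r ∨ ¬p), w1   [¬□-rule on 4: fresh world w1, w0Rw1]
8. ¬r, w1   [¬∨-rule on 7]
9. p, w1   [¬∨-rule on 7]
10. □(r ∨ ¬p), w2   [¬□-rule on 5: fresh world w2, w0Rw2]
11. p, w2   [¬◇-rule on 3 via w0Rw2]
12. r ∨ ¬p, w0   [□-rule on 10 via w2Rw0]
13. r ∨ ¬p, w1   [□-rule on 10 via w2Rw1]
14. r ∨ ¬p, w2   [□-rule on 10 via w2Rw2]
15. r, w0   [∨-rule on 12 (branches; this branch)]
16. ¬p, w1   [∨-rule on 13 (branches; this branch)]
Accessibility: w0Rw0, w0Rw1, w0Rw2, w1Rw0, w1Rw1, w1Rw2, w2Rw0, w2Rw1, w2Rw2
Branch closes: p and ¬p both at w1.
Every branch closes (one shown): valid in S5.
S4-tableau for the negation ¬((¬□(r ∨ ¬p) → □¬□(r ∨ ¬p)) ∨ ◇¬p):
1. ¬((¬□(r ∨ ¬p) → □¬□(r ∨ ¬p)) ∨ ◇¬p), w0
2. ¬(¬□(r ∨ ¬p) → □¬□(r ∨ ¬p)), w0   [¬∨-rule on 1]
3. ¬◇¬p, w0   [¬∨-rule on 1]
4. ¬□(r ∨ ¬p), w0   [¬→-rule on 2]
5. ¬□¬□(r ∨ ¬p), w0   [¬→-rule on 2]
6. p, w0   [¬◇-rule on 3 via w0Rw0]
7. ¬(r ∨ ¬p), w1   [¬□-rule on 4: fresh world w1, w0Rw1]
8. ¬r, w1   [¬∨-rule on 7]
9. p, w1   [¬∨-rule on 7]
10. □(r ∨ ¬p), w2   [¬□-rule on 5: fresh world w2, w0Rw2]
11. p, w2   [¬◇-rule on 3 via w0Rw2]
12. r ∨ ¬p, w2   [□-rule on 10 via w2Rw2]
13. r, w2   [∨-rule on 12 (branches; this branch)]
Accessibility: w0Rw0, w0Rw1, w0Rw2, w1Rw1, w2Rw2
Complete open branch: countermodel on an S4-frame, so not valid in S4, nor in K, T (the same frame is also a K-frame and a T-frame).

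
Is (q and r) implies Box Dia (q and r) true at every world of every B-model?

Tableau for the negation not ((q and r) implies Box Dia (q and r)):
1. not ((q and r) implies Box Dia (q and r)), w0
2. q and r, w0
3. not Box Dia (q and r), w0
4. q, w0
5. r, w0
6. not Dia (q and r), w1
7. not (q and r), w0
8. not (q and r), w1
9. not r, w0
Accessibility: w0Rw0, w0Rw1, w1Rw0, w1Rw1
Branch closes: r and not r both at w0.
All branches of the negation close; one closing branch shown above.

Yes, valid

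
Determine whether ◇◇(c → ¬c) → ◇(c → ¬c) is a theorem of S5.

Valid in S5

Tableau for the negation ¬(◇◇(c → ¬c) → ◇(c → ¬c)):
1. ¬(◇◇(c → ¬c) → ◇(c → ¬c)), w0
2. ◇◇(c → ¬c), w0   [¬→-rule on 1]
3. ¬◇(c → ¬c), w0   [¬→-rule on 1]
4. ¬(c → ¬c), w0   [¬◇-rule on 3 via w0Rw0]
5. c, w0   [¬→-rule on 4]
6. ◇(c → ¬c), w1   [◇-rule on 2: fresh world w1, w0Rw1]
7. ¬(c → ¬c), w1   [¬◇-rule on 3 via w0Rw1]
8. c, w1   [¬→-rule on 7]
9. c → ¬c, w2   [◇-rule on 6: fresh world w2, w1Rw2]
10. ¬(c → ¬c), w2   [¬◇-rule on 3 via w0Rw2]
11. c, w2   [¬→-rule on 10]
12. ¬c, w2   [→-rule on 9 (branches; this branch)]
Accessibility: w0Rw0, w0Rw1, w0Rw2, w1Rw0, w1Rw1, w1Rw2, w2Rw0, w2Rw1, w2Rw2
Branch closes: c and ¬c both at w2.
Every branch of the negation's tableau closes; the branch above is one of them.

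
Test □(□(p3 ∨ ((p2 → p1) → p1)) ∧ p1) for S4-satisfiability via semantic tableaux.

1. □(□(p3 ∨ ((p2 → p1) → p1)) ∧ p1), u
2. □(p3 ∨ ((p2 → p1) → p1)) ∧ p1, u   [□-rule on 1 via uRu]
3. □(p3 ∨ ((p2 → p1) → p1)), u   [∧-rule on 2]
4. p1, u   [∧-rule on 2]
5. p3 ∨ ((p2 → p1) → p1), u   [□-rule on 3 via uRu]
6. (p2 → p1) → p1, u   [∨-rule on 5 (branches; this branch)]
Accessibility: uRu

Yes, satisfiable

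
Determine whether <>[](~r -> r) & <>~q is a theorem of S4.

Tableau for the negation ~(<>[](~r -> r) & <>~q):
1. ~(<>[](~r -> r) & <>~q), u
2. ~<>~q, u
3. q, u
Accessibility: uRu
The negation has an open branch (countermodel exists).

Invalid (countermodel exists)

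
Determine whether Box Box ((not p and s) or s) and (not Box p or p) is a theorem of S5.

Invalid (countermodel exists)

Tableau for the negation not (Box Box ((not p and s) or s) and (not Box p or p)):
1. not (Box Box ((not p and s) or s) and (not Box p or p)), 0
2. not Box Box ((not p and s) or s), 0   [neg-and-rule on 1 (branches; this branch)]
3. not Box ((not p and s) or s), 1   [neg-Box-rule on 2: fresh world 1, 0R1]
4. not ((not p and s) or s), 2   [neg-Box-rule on 3: fresh world 2, 1R2]
5. not (not p and s), 2   [neg-or-rule on 4]
6. not s, 2   [neg-or-rule on 4]
Accessibility: 0R0, 0R1, 0R2, 1R0, 1R1, 1R2, 2R0, 2R1, 2R2
The negation has an open branch (countermodel exists).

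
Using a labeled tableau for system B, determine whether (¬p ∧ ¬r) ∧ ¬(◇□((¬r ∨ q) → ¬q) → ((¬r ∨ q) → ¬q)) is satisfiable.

1. (¬p ∧ ¬r) ∧ ¬(◇□((¬r ∨ q) → ¬q) → ((¬r ∨ q) → ¬q)), w0
2. ¬p ∧ ¬r, w0   [∧-rule on 1]
3. ¬(◇□((¬r ∨ q) → ¬q) → ((¬r ∨ q) → ¬q)), w0   [∧-rule on 1]
4. ¬p, w0   [∧-rule on 2]
5. ¬r, w0   [∧-rule on 2]
6. ◇□((¬r ∨ q) → ¬q), w0   [¬→-rule on 3]
7. ¬((¬r ∨ q) → ¬q), w0   [¬→-rule on 3]
8. ¬r ∨ q, w0   [¬→-rule on 7]
9. q, w0   [¬→-rule on 7]
10. □((¬r ∨ q) → ¬q), w1   [◇-rule on 6: fresh world w1, w0Rw1]
11. (¬r ∨ q) → ¬q, w0   [□-rule on 10 via w1Rw0]
12. (¬r ∨ q) → ¬q, w1   [□-rule on 10 via w1Rw1]
13. ¬(¬r ∨ q), w0   [→-rule on 11 (branches; this branch)]
14. r, w0   [¬∨-rule on 13]
15. ¬q, w0   [¬∨-rule on 13]
Accessibility: w0Rw0, w0Rw1, w1Rw0, w1Rw1
Branch closes: r and ¬r both at w0.
(One branch shown.) All branches close.

Unsatisfiable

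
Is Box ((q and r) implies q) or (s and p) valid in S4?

Valid in S4

Tableau for the negation not (Box ((q and r) implies q) or (s and p)):
1. not (Box ((q and r) implies q) or (s and p)), u
2. not Box ((q and r) implies q), u
3. not (s and p), u
4. not p, u
5. not ((q and r) implies q), v
6. q and r, v
7. not q, v
8. q, v
9. r, v
Accessibility: uRu, uRv, vRv
Branch closes: q and not q both at v.
All branches of the negation close; one closing branch shown above.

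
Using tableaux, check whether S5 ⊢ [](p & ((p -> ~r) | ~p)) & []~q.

Invalid (countermodel exists)

Tableau for the negation ~([](p & ((p -> ~r) | ~p)) & []~q):
1. ~([](p & ((p -> ~r) | ~p)) & []~q), u
2. ~[]~q, u
3. q, v
Accessibility: uRu, uRv, vRu, vRv
The negation has an open branch (countermodel exists).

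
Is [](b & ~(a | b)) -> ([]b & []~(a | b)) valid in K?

Tableau for the negation ~([](b & ~(a | b)) -> ([]b & []~(a | b))):
1. ~([](b & ~(a | b)) -> ([]b & []~(a | b))), w0
2. [](b & ~(a | b)), w0
3. ~([]b & []~(a | b)), w0
4. ~[]~(a | b), w0
5. a | b, w1
6. b & ~(a | b), w1
7. b, w1
8. ~(a | b), w1
9. ~a, w1
10. ~b, w1
Accessibility: w0Rw1
Branch closes: b and ~b both at w1.
Every branch of the negation's tableau closes; the branch above is one of them.

Valid in K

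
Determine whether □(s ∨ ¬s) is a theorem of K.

Yes, valid

Tableau for the negation ¬□(s ∨ ¬s):
1. ¬□(s ∨ ¬s), u
2. ¬(s ∨ ¬s), v   [¬□-rule on 1: fresh world v, uRv]
3. ¬s, v   [¬∨-rule on 2]
4. s, v   [¬∨-rule on 2]
Accessibility: uRv
Branch closes: s and ¬s both at v.
All branches of the negation close; one closing branch shown above.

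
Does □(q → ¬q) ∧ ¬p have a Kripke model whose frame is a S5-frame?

Yes, satisfiable

1. □(q → ¬q) ∧ ¬p, 0
2. □(q → ¬q), 0
3. ¬p, 0
4. q → ¬q, 0
5. ¬q, 0
Accessibility: 0R0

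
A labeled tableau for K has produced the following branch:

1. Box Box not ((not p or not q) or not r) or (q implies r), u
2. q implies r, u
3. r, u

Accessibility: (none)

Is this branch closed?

No world carries both an atom and its negation.

Not closed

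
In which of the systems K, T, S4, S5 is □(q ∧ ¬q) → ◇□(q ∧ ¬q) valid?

T-tableau for the negation ¬(□(q ∧ ¬q) → ◇□(q ∧ ¬q)):
1. ¬(□(q ∧ ¬q) → ◇□(q ∧ ¬q)), u
2. □(q ∧ ¬q), u   [¬→-rule on 1]
3. ¬◇□(q ∧ ¬q), u   [¬→-rule on 1]
4. q ∧ ¬q, u   [□-rule on 2 via uRu]
5. q, u   [∧-rule on 4]
6. ¬q, u   [∧-rule on 4]
Accessibility: uRu
Branch closes: q and ¬q both at u.
Every branch closes (one shown): valid in T, hence also in S4, S5 (every theorem of T is a theorem of S4 and S5).
K-tableau for the negation ¬(□(q ∧ ¬q) → ◇□(q ∧ ¬q)):
1. ¬(□(q ∧ ¬q) → ◇□(q ∧ ¬q)), u
2. □(q ∧ ¬q), u   [¬→-rule on 1]
3. ¬◇□(q ∧ ¬q), u   [¬→-rule on 1]
Complete open branch: countermodel on a K-frame, so not valid in K.

T, S4, S5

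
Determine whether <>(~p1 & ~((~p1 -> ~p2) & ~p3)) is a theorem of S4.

Not valid

Tableau for the negation ~<>(~p1 & ~((~p1 -> ~p2) & ~p3)):
1. ~<>(~p1 & ~((~p1 -> ~p2) & ~p3)), w0
2. ~(~p1 & ~((~p1 -> ~p2) & ~p3)), w0
3. (~p1 -> ~p2) & ~p3, w0
4. ~p1 -> ~p2, w0
5. ~p3, w0
6. ~p2, w0
Accessibility: w0Rw0
The negation has an open branch (countermodel exists).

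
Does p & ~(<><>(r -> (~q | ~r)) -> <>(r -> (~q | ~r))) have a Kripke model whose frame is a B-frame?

1. p & ~(<><>(r -> (~q | ~r)) -> <>(r -> (~q | ~r))), u
2. p, u
3. ~(<><>(r -> (~q | ~r)) -> <>(r -> (~q | ~r))), u
4. <><>(r -> (~q | ~r)), u
5. ~<>(r -> (~q | ~r)), u
6. ~(r -> (~q | ~r)), u
7. r, u
8. ~(~q | ~r), u
9. q, u
10. <>(r -> (~q | ~r)), v
11. ~(r -> (~q | ~r)), v
12. r, v
13. ~(~q | ~r), v
14. q, v
15. r -> (~q | ~r), w
16. ~q | ~r, w
17. ~r, w
Accessibility: uRu, uRv, vRu, vRv, vRw, wRv, wRw

Satisfiable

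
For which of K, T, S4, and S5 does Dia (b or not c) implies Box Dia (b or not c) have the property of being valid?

S5-tableau for the negation not (Dia (b or not c) implies Box Dia (b or not c)):
1. not (Dia (b or not c) implies Box Dia (b or not c)), w0
2. Dia (b or not c), w0   [neg-implies-rule on 1]
3. not Box Dia (b or not c), w0   [neg-implies-rule on 1]
4. b or not c, w1   [Dia-rule on 2: fresh world w1, w0Rw1]
5. not c, w1   [or-rule on 4 (branches; this branch)]
6. not Dia (b or not c), w2   [neg-Box-rule on 3: fresh world w2, w0Rw2]
7. not (b or not c), w0   [neg-Dia-rule on 6 via w2Rw0]
8. not b, w0   [neg-or-rule on 7]
9. c, w0   [neg-or-rule on 7]
10. not (b or not c), w1   [neg-Dia-rule on 6 via w2Rw1]
11. not b, w1   [neg-or-rule on 10]
12. c, w1   [neg-or-rule on 10]
Accessibility: w0Rw0, w0Rw1, w0Rw2, w1Rw0, w1Rw1, w1Rw2, w2Rw0, w2Rw1, w2Rw2
Branch closes: c and not c both at w1.
Every branch closes (one shown): valid in S5.
S4-tableau for the negation not (Dia (b or not c) implies Box Dia (b or not c)):
1. not (Dia (b or not c) implies Box Dia (b or not c)), w0
2. Dia (b or not c), w0   [neg-implies-rule on 1]
3. not Box Dia (b or not c), w0   [neg-implies-rule on 1]
4. b or not c, w1   [Dia-rule on 2: fresh world w1, w0Rw1]
5. not c, w1   [or-rule on 4 (branches; this branch)]
6. not Dia (b or not c), w2   [neg-Box-rule on 3: fresh world w2, w0Rw2]
7. not (b or not c), w2   [neg-Dia-rule on 6 via w2Rw2]
8. not b, w2   [neg-or-rule on 7]
9. c, w2   [neg-or-rule on 7]
Accessibility: w0Rw0, w0Rw1, w0Rw2, w1Rw1, w2Rw2
Complete open branch: countermodel on an S4-frame, so not valid in S4, nor in K, T (the same frame is also a K-frame and a T-frame).

S5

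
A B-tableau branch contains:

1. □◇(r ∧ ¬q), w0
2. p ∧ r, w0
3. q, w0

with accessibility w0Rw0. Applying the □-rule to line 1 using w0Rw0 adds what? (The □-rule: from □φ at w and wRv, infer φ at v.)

◇(r ∧ ¬q), w0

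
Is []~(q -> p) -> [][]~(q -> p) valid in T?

Tableau for the negation ~([]~(q -> p) -> [][]~(q -> p)):
1. ~([]~(q -> p) -> [][]~(q -> p)), w0
2. []~(q -> p), w0   [~->-rule on 1]
3. ~[][]~(q -> p), w0   [~->-rule on 1]
4. ~(q -> p), w0   [[]-rule on 2 via w0Rw0]
5. q, w0   [~->-rule on 4]
6. ~p, w0   [~->-rule on 4]
7. ~[]~(q -> p), w1   [~[]-rule on 3: fresh world w1, w0Rw1]
8. ~(q -> p), w1   [[]-rule on 2 via w0Rw1]
9. q, w1   [~->-rule on 8]
10. ~p, w1   [~->-rule on 8]
11. q -> p, w2   [~[]-rule on 7: fresh world w2, w1Rw2]
12. p, w2   [->-rule on 11 (branches; this branch)]
Accessibility: w0Rw0, w0Rw1, w1Rw1, w1Rw2, w2Rw2
The negation has an open branch (countermodel exists).

No, not valid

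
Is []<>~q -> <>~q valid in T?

Valid in T

Tableau for the negation ~([]<>~q -> <>~q):
1. ~([]<>~q -> <>~q), w0
2. []<>~q, w0
3. ~<>~q, w0
4. <>~q, w0
5. q, w0
6. ~q, w1
7. <>~q, w1
8. q, w1
Accessibility: w0Rw0, w0Rw1, w1Rw1
Branch closes: q and ~q both at w1.
Every branch of the negation's tableau closes; the branch above is one of them.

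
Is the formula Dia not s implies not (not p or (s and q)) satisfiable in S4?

1. Dia not s implies not (not p or (s and q)), u
2. not (not p or (s and q)), u
3. p, u
4. not (s and q), u
5. not q, u
Accessibility: uRu

Satisfiable (open branch found)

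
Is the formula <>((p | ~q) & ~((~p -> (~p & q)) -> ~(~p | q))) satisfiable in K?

1. <>((p | ~q) & ~((~p -> (~p & q)) -> ~(~p | q))), u
2. (p | ~q) & ~((~p -> (~p & q)) -> ~(~p | q)), v
3. p | ~q, v
4. ~((~p -> (~p & q)) -> ~(~p | q)), v
5. ~p -> (~p & q), v
6. ~p | q, v
7. p, v
8. q, v
Accessibility: uRv

Yes, satisfiable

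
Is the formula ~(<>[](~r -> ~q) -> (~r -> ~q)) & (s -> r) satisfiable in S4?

1. ~(<>[](~r -> ~q) -> (~r -> ~q)) & (s -> r), w0
2. ~(<>[](~r -> ~q) -> (~r -> ~q)), w0
3. s -> r, w0
4. <>[](~r -> ~q), w0
5. ~(~r -> ~q), w0
6. ~r, w0
7. q, w0
8. ~s, w0
9. [](~r -> ~q), w1
10. ~r -> ~q, w1
11. ~q, w1
Accessibility: w0Rw0, w0Rw1, w1Rw1

Satisfiable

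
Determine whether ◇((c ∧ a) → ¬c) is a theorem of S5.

Tableau for the negation ¬◇((c ∧ a) → ¬c):
1. ¬◇((c ∧ a) → ¬c), u
2. ¬((c ∧ a) → ¬c), u
3. c ∧ a, u
4. c, u
5. a, u
Accessibility: uRu
The negation has an open branch (countermodel exists).

Not valid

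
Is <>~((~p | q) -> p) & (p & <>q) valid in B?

Tableau for the negation ~(<>~((~p | q) -> p) & (p & <>q)):
1. ~(<>~((~p | q) -> p) & (p & <>q)), w0
2. ~(p & <>q), w0
3. ~<>q, w0
4. ~q, w0
Accessibility: w0Rw0
The negation has an open branch (countermodel exists).

No, not valid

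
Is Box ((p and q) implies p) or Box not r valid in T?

Valid in T

Tableau for the negation not (Box ((p and q) implies p) or Box not r):
1. not (Box ((p and q) implies p) or Box not r), 0
2. not Box ((p and q) implies p), 0   [neg-or-rule on 1]
3. not Box not r, 0   [neg-or-rule on 1]
4. not ((p and q) implies p), 1   [neg-Box-rule on 2: fresh world 1, 0R1]
5. p and q, 1   [neg-implies-rule on 4]
6. not p, 1   [neg-implies-rule on 4]
7. p, 1   [and-rule on 5]
8. q, 1   [and-rule on 5]
Accessibility: 0R0, 0R1, 1R1
Branch closes: p and not p both at 1.
Every branch of the negation's tableau closes; the branch above is one of them.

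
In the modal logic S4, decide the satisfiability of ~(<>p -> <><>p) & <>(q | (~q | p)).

No, unsatisfiable

1. ~(<>p -> <><>p) & <>(q | (~q | p)), u
2. ~(<>p -> <><>p), u
3. <>(q | (~q | p)), u
4. <>p, u
5. ~<><>p, u
6. ~<>p, u
7. ~p, u
8. q | (~q | p), v
9. ~<>p, v
10. ~p, v
11. ~q | p, v
12. ~q, v
13. p, w
14. ~<>p, w
15. ~p, w
Accessibility: uRu, uRv, uRw, vRv, wRw
Branch closes: p and ~p both at w.
Every branch closes; the branch above is one of them.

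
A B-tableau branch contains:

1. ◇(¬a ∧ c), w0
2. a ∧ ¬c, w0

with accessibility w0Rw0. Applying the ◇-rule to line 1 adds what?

a fresh world w1 with w0Rw1, and ¬a ∧ c at w1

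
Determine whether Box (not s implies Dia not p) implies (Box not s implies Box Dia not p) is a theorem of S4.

Tableau for the negation not (Box (not s implies Dia not p) implies (Box not s implies Box Dia not p)):
1. not (Box (not s implies Dia not p) implies (Box not s implies Box Dia not p)), u
2. Box (not s implies Dia not p), u
3. not (Box not s implies Box Dia not p), u
4. Box not s, u
5. not Box Dia not p, u
6. not s implies Dia not p, u
7. not s, u
8. Dia not p, u
9. not Dia not p, v
10. not s implies Dia not p, v
11. not s, v
12. p, v
13. Dia not p, v
14. not p, w
15. not s implies Dia not p, w
16. not s, w
17. Dia not p, w
18. not p, x
19. not s implies Dia not p, x
20. not s, x
21. p, x
Accessibility: uRu, uRv, uRw, uRx, vRv, vRx, wRw, xRx
Branch closes: p and not p both at x.
Every branch of the negation's tableau closes; the branch above is one of them.

Yes, valid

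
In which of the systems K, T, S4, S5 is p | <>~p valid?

T-tableau for the negation ~(p | <>~p):
1. ~(p | <>~p), u
2. ~p, u   [~|-rule on 1]
3. ~<>~p, u   [~|-rule on 1]
4. p, u   [~<>-rule on 3 via uRu]
Accessibility: uRu
Branch closes: p and ~p both at u.
Every branch closes (one shown): valid in T, hence also in S4, S5 (every theorem of T is a theorem of S4 and S5).
K-tableau for the negation ~(p | <>~p):
1. ~(p | <>~p), u
2. ~p, u   [~|-rule on 1]
3. ~<>~p, u   [~|-rule on 1]
Complete open branch: countermodel on a K-frame, so not valid in K.

T, S4, S5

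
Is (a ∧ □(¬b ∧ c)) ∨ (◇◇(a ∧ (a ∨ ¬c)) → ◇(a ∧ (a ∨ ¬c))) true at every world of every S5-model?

Tableau for the negation ¬((a ∧ □(¬b ∧ c)) ∨ (◇◇(a ∧ (a ∨ ¬c)) → ◇(a ∧ (a ∨ ¬c)))):
1. ¬((a ∧ □(¬b ∧ c)) ∨ (◇◇(a ∧ (a ∨ ¬c)) → ◇(a ∧ (a ∨ ¬c)))), 0
2. ¬(a ∧ □(¬b ∧ c)), 0   [¬∨-rule on 1]
3. ¬(◇◇(a ∧ (a ∨ ¬c)) → ◇(a ∧ (a ∨ ¬c))), 0   [¬∨-rule on 1]
4. ◇◇(a ∧ (a ∨ ¬c)), 0   [¬→-rule on 3]
5. ¬◇(a ∧ (a ∨ ¬c)), 0   [¬→-rule on 3]
6. ¬(a ∧ (a ∨ ¬c)), 0   [¬◇-rule on 5 via 0R0]
7. ¬□(¬b ∧ c), 0   [¬∧-rule on 2 (branches; this branch)]
8. ¬(a ∨ ¬c), 0   [¬∧-rule on 6 (branches; this branch)]
9. ¬a, 0   [¬∨-rule on 8]
10. c, 0   [¬∨-rule on 8]
11. ◇(a ∧ (a ∨ ¬c)), 1   [◇-rule on 4: fresh world 1, 0R1]
12. ¬(a ∧ (a ∨ ¬c)), 1   [¬◇-rule on 5 via 0R1]
13. ¬(a ∨ ¬c), 1   [¬∧-rule on 12 (branches; this branch)]
14. ¬a, 1   [¬∨-rule on 13]
15. c, 1   [¬∨-rule on 13]
16. ¬(¬b ∧ c), 2   [¬□-rule on 7: fresh world 2, 0R2]
17. ¬(a ∧ (a ∨ ¬c)), 2   [¬◇-rule on 5 via 0R2]
18. b, 2   [¬∧-rule on 16 (branches; this branch)]
19. ¬(a ∨ ¬c), 2   [¬∧-rule on 17 (branches; this branch)]
20. ¬a, 2   [¬∨-rule on 19]
21. c, 2   [¬∨-rule on 19]
22. a ∧ (a ∨ ¬c), 3   [◇-rule on 11: fresh world 3, 1R3]
23. a, 3   [∧-rule on 22]
24. a ∨ ¬c, 3   [∧-rule on 22]
25. ¬(a ∧ (a ∨ ¬c)), 3   [¬◇-rule on 5 via 0R3]
26. ¬c, 3   [∨-rule on 24 (branches; this branch)]
27. ¬(a ∨ ¬c), 3   [¬∧-rule on 25 (branches; this branch)]
28. ¬a, 3   [¬∨-rule on 27]
29. c, 3   [¬∨-rule on 27]
Accessibility: 0R0, 0R1, 0R2, 0R3, 1R0, 1R1, 1R2, 1R3, 2R0, 2R1, 2R2, 2R3, 3R0, 3R1, 3R2, 3R3
Branch closes: a and ¬a both at 3.
Every branch of the negation's tableau closes; the branch above is one of them.

Yes, valid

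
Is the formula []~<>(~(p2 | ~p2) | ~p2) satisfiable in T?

Satisfiable (open branch found)

1. []~<>(~(p2 | ~p2) | ~p2), 0
2. ~<>(~(p2 | ~p2) | ~p2), 0
3. ~(~(p2 | ~p2) | ~p2), 0
4. p2 | ~p2, 0
5. p2, 0
Accessibility: 0R0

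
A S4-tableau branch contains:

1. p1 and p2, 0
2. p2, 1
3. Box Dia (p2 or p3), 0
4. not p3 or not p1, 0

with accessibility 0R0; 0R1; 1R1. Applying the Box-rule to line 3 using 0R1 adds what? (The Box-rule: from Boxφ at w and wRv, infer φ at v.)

Dia (p2 or p3), 1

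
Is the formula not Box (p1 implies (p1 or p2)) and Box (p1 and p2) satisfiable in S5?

1. not Box (p1 implies (p1 or p2)) and Box (p1 and p2), w0
2. not Box (p1 implies (p1 or p2)), w0   [and-rule on 1]
3. Box (p1 and p2), w0   [and-rule on 1]
4. p1 and p2, w0   [Box-rule on 3 via w0Rw0]
5. p1, w0   [and-rule on 4]
6. p2, w0   [and-rule on 4]
7. not (p1 implies (p1 or p2)), w1   [neg-Box-rule on 2: fresh world w1, w0Rw1]
8. p1, w1   [neg-implies-rule on 7]
9. not (p1 or p2), w1   [neg-implies-rule on 7]
10. not p1, w1   [neg-or-rule on 9]
11. not p2, w1   [neg-or-rule on 9]
Accessibility: w0Rw0, w0Rw1, w1Rw0, w1Rw1
Branch closes: p1 and not p1 both at w1.
All branches of the tableau close; one closing branch shown above.

Unsatisfiable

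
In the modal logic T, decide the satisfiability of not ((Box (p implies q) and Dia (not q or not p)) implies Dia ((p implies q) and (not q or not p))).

1. not ((Box (p implies q) and Dia (not q or not p)) implies Dia ((p implies q) and (not q or not p))), 0
2. Box (p implies q) and Dia (not q or not p), 0   [neg-implies-rule on 1]
3. not Dia ((p implies q) and (not q or not p)), 0   [neg-implies-rule on 1]
4. Box (p implies q), 0   [and-rule on 2]
5. Dia (not q or not p), 0   [and-rule on 2]
6. not ((p implies q) and (not q or not p)), 0   [neg-Dia-rule on 3 via 0R0]
7. p implies q, 0   [Box-rule on 4 via 0R0]
8. not (not q or not p), 0   [neg-and-rule on 6 (branches; this branch)]
9. q, 0   [neg-or-rule on 8]
10. p, 0   [neg-or-rule on 8]
11. not q or not p, 1   [Dia-rule on 5: fresh world 1, 0R1]
12. not ((p implies q) and (not q or not p)), 1   [neg-Dia-rule on 3 via 0R1]
13. p implies q, 1   [Box-rule on 4 via 0R1]
14. not q, 1   [or-rule on 11 (branches; this branch)]
15. not (p implies q), 1   [neg-and-rule on 12 (branches; this branch)]
16. p, 1   [neg-implies-rule on 15]
17. q, 1   [implies-rule on 13 (branches; this branch)]
Accessibility: 0R0, 0R1, 1R1
Branch closes: q and not q both at 1.
Every branch closes; the branch above is one of them.

Unsatisfiable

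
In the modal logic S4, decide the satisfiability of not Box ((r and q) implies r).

No, unsatisfiable

1. not Box ((r and q) implies r), w0
2. not ((r and q) implies r), w1   [neg-Box-rule on 1: fresh world w1, w0Rw1]
3. r and q, w1   [neg-implies-rule on 2]
4. not r, w1   [neg-implies-rule on 2]
5. r, w1   [and-rule on 3]
6. q, w1   [and-rule on 3]
Accessibility: w0Rw0, w0Rw1, w1Rw1
Branch closes: r and not r both at w1.
Every branch closes; the branch above is one of them.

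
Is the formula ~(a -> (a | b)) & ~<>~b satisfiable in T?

Unsatisfiable (every branch closes)

1. ~(a -> (a | b)) & ~<>~b, u
2. ~(a -> (a | b)), u   [&-rule on 1]
3. ~<>~b, u   [&-rule on 1]
4. a, u   [~->-rule on 2]
5. ~(a | b), u   [~->-rule on 2]
6. ~a, u   [~|-rule on 5]
7. ~b, u   [~|-rule on 5]
Accessibility: uRu
Branch closes: a and ~a both at u.
Every branch closes; the branch above is one of them.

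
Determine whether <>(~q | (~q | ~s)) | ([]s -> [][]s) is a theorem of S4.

Valid in S4

Tableau for the negation ~(<>(~q | (~q | ~s)) | ([]s -> [][]s)):
1. ~(<>(~q | (~q | ~s)) | ([]s -> [][]s)), w0
2. ~<>(~q | (~q | ~s)), w0
3. ~([]s -> [][]s), w0
4. []s, w0
5. ~[][]s, w0
6. ~(~q | (~q | ~s)), w0
7. q, w0
8. ~(~q | ~s), w0
9. s, w0
10. ~[]s, w1
11. ~(~q | (~q | ~s)), w1
12. q, w1
13. ~(~q | ~s), w1
14. s, w1
15. ~s, w2
16. ~(~q | (~q | ~s)), w2
17. q, w2
18. ~(~q | ~s), w2
19. s, w2
Accessibility: w0Rw0, w0Rw1, w0Rw2, w1Rw1, w1Rw2, w2Rw2
Branch closes: s and ~s both at w2.
Every branch of the negation's tableau closes; the branch above is one of them.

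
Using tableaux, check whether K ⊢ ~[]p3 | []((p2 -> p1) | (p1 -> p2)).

Yes, valid

Tableau for the negation ~(~[]p3 | []((p2 -> p1) | (p1 -> p2))):
1. ~(~[]p3 | []((p2 -> p1) | (p1 -> p2))), 0
2. []p3, 0
3. ~[]((p2 -> p1) | (p1 -> p2)), 0
4. ~((p2 -> p1) | (p1 -> p2)), 1
5. ~(p2 -> p1), 1
6. ~(p1 -> p2), 1
7. p2, 1
8. ~p1, 1
9. p1, 1
10. ~p2, 1
Accessibility: 0R1
Branch closes: p1 and ~p1 both at 1.
Every branch of the negation's tableau closes; the branch above is one of them.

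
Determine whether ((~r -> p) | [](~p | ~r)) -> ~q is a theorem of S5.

Tableau for the negation ~(((~r -> p) | [](~p | ~r)) -> ~q):
1. ~(((~r -> p) | [](~p | ~r)) -> ~q), u
2. (~r -> p) | [](~p | ~r), u
3. q, u
4. [](~p | ~r), u
5. ~p | ~r, u
6. ~r, u
Accessibility: uRu
The negation has an open branch (countermodel exists).

No, not valid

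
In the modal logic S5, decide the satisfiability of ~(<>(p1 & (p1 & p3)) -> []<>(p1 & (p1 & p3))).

Unsatisfiable (every branch closes)

1. ~(<>(p1 & (p1 & p3)) -> []<>(p1 & (p1 & p3))), u
2. <>(p1 & (p1 & p3)), u
3. ~[]<>(p1 & (p1 & p3)), u
4. p1 & (p1 & p3), v
5. p1, v
6. p1 & p3, v
7. p3, v
8. ~<>(p1 & (p1 & p3)), w
9. ~(p1 & (p1 & p3)), u
10. ~(p1 & (p1 & p3)), v
11. ~(p1 & (p1 & p3)), w
12. ~(p1 & p3), u
13. ~(p1 & p3), v
14. ~(p1 & p3), w
15. ~p3, u
16. ~p3, v
Accessibility: uRu, uRv, uRw, vRu, vRv, vRw, wRu, wRv, wRw
Branch closes: p3 and ~p3 both at v.
Every branch closes; the branch above is one of them.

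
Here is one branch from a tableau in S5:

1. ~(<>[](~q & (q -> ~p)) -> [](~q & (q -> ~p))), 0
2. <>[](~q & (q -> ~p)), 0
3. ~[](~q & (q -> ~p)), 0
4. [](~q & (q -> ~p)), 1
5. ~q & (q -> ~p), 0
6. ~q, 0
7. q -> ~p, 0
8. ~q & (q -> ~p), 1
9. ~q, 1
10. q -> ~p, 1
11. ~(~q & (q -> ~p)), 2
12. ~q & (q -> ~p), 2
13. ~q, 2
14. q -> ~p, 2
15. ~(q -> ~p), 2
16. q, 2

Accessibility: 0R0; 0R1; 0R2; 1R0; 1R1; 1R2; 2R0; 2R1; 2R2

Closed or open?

Both q and ~q appear at 2.

Yes, closed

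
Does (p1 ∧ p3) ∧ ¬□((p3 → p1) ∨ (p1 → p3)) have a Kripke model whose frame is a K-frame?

No, unsatisfiable

1. (p1 ∧ p3) ∧ ¬□((p3 → p1) ∨ (p1 → p3)), u
2. p1 ∧ p3, u
3. ¬□((p3 → p1) ∨ (p1 → p3)), u
4. p1, u
5. p3, u
6. ¬((p3 → p1) ∨ (p1 → p3)), v
7. ¬(p3 → p1), v
8. ¬(p1 → p3), v
9. p3, v
10. ¬p1, v
11. p1, v
12. ¬p3, v
Accessibility: uRv
Branch closes: p1 and ¬p1 both at v.
Every branch closes; the branch above is one of them.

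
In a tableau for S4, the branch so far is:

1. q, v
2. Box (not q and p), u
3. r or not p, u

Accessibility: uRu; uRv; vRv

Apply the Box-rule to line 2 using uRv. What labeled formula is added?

not q and p, v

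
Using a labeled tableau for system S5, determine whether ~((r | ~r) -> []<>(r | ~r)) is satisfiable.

Unsatisfiable (every branch closes)

1. ~((r | ~r) -> []<>(r | ~r)), w0
2. r | ~r, w0   [~->-rule on 1]
3. ~[]<>(r | ~r), w0   [~->-rule on 1]
4. ~r, w0   [|-rule on 2 (branches; this branch)]
5. ~<>(r | ~r), w1   [~[]-rule on 3: fresh world w1, w0Rw1]
6. ~(r | ~r), w0   [~<>-rule on 5 via w1Rw0]
7. r, w0   [~|-rule on 6]
Accessibility: w0Rw0, w0Rw1, w1Rw0, w1Rw1
Branch closes: r and ~r both at w0.
(One branch shown.) All branches close.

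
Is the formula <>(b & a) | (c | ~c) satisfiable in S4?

1. <>(b & a) | (c | ~c), w0
2. c | ~c, w0
3. ~c, w0
Accessibility: w0Rw0

Yes, satisfiable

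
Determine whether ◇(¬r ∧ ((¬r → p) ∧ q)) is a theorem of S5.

No, not valid

Tableau for the negation ¬◇(¬r ∧ ((¬r → p) ∧ q)):
1. ¬◇(¬r ∧ ((¬r → p) ∧ q)), w0
2. ¬(¬r ∧ ((¬r → p) ∧ q)), w0   [¬◇-rule on 1 via w0Rw0]
3. ¬((¬r → p) ∧ q), w0   [¬∧-rule on 2 (branches; this branch)]
4. ¬q, w0   [¬∧-rule on 3 (branches; this branch)]
Accessibility: w0Rw0
The negation has an open branch (countermodel exists).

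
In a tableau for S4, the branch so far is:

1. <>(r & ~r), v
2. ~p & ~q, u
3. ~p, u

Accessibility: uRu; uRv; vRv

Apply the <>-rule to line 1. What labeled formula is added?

a fresh world w with vRw, and r & ~r at w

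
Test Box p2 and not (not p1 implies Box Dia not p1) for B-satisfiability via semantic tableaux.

Unsatisfiable (every branch closes)

1. Box p2 and not (not p1 implies Box Dia not p1), w0
2. Box p2, w0   [and-rule on 1]
3. not (not p1 implies Box Dia not p1), w0   [and-rule on 1]
4. not p1, w0   [neg-implies-rule on 3]
5. not Box Dia not p1, w0   [neg-implies-rule on 3]
6. p2, w0   [Box-rule on 2 via w0Rw0]
7. not Dia not p1, w1   [neg-Box-rule on 5: fresh world w1, w0Rw1]
8. p2, w1   [Box-rule on 2 via w0Rw1]
9. p1, w0   [neg-Dia-rule on 7 via w1Rw0]
Accessibility: w0Rw0, w0Rw1, w1Rw0, w1Rw1
Branch closes: p1 and not p1 both at w0.
(One branch shown.) All branches close.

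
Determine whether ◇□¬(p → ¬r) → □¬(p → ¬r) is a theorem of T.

Tableau for the negation ¬(◇□¬(p → ¬r) → □¬(p → ¬r)):
1. ¬(◇□¬(p → ¬r) → □¬(p → ¬r)), u
2. ◇□¬(p → ¬r), u
3. ¬□¬(p → ¬r), u
4. □¬(p → ¬r), v
5. ¬(p → ¬r), v
6. p, v
7. r, v
8. p → ¬r, w
9. ¬r, w
Accessibility: uRu, uRv, uRw, vRv, wRw
The negation has an open branch (countermodel exists).

Invalid (countermodel exists)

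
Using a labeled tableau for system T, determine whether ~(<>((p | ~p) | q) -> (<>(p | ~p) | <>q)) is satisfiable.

1. ~(<>((p | ~p) | q) -> (<>(p | ~p) | <>q)), 0
2. <>((p | ~p) | q), 0
3. ~(<>(p | ~p) | <>q), 0
4. ~<>(p | ~p), 0
5. ~<>q, 0
6. ~(p | ~p), 0
7. ~p, 0
8. p, 0
Accessibility: 0R0
Branch closes: p and ~p both at 0.
All branches of the tableau close; one closing branch shown above.

Unsatisfiable (every branch closes)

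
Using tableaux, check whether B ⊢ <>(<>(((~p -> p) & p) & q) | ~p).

Not valid

Tableau for the negation ~<>(<>(((~p -> p) & p) & q) | ~p):
1. ~<>(<>(((~p -> p) & p) & q) | ~p), 0
2. ~(<>(((~p -> p) & p) & q) | ~p), 0
3. ~<>(((~p -> p) & p) & q), 0
4. p, 0
5. ~(((~p -> p) & p) & q), 0
6. ~q, 0
Accessibility: 0R0
The negation has an open branch (countermodel exists).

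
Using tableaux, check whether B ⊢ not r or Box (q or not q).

Valid in B

Tableau for the negation not (not r or Box (q or not q)):
1. not (not r or Box (q or not q)), w0
2. r, w0
3. not Box (q or not q), w0
4. not (q or not q), w1
5. not q, w1
6. q, w1
Accessibility: w0Rw0, w0Rw1, w1Rw0, w1Rw1
Branch closes: q and not q both at w1.
Every branch of the negation's tableau closes; the branch above is one of them.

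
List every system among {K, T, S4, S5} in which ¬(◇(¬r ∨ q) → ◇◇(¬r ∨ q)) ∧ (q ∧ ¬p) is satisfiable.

K-tableau for the formula:
1. ¬(◇(¬r ∨ q) → ◇◇(¬r ∨ q)) ∧ (q ∧ ¬p), u
2. ¬(◇(¬r ∨ q) → ◇◇(¬r ∨ q)), u
3. q ∧ ¬p, u
4. ◇(¬r ∨ q), u
5. ¬◇◇(¬r ∨ q), u
6. q, u
7. ¬p, u
8. ¬r ∨ q, v
9. ¬◇(¬r ∨ q), v
10. q, v
Accessibility: uRv
Complete open branch: satisfiable in K.
T-tableau for the formula:
1. ¬(◇(¬r ∨ q) → ◇◇(¬r ∨ q)) ∧ (q ∧ ¬p), u
2. ¬(◇(¬r ∨ q) → ◇◇(¬r ∨ q)), u
3. q ∧ ¬p, u
4. ◇(¬r ∨ q), u
5. ¬◇◇(¬r ∨ q), u
6. q, u
7. ¬p, u
8. ¬◇(¬r ∨ q), u
9. ¬(¬r ∨ q), u
10. r, u
11. ¬q, u
Accessibility: uRu
Branch closes: q and ¬q both at u.
Every branch closes (one shown): unsatisfiable in T, hence also in S4, S5 (every S4/S5-frame is a T-frame).

K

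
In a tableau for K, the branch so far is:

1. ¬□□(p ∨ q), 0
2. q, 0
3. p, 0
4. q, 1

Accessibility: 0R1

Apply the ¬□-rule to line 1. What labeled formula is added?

a fresh world 2 with 0R2, and ¬□(p ∨ q) at 2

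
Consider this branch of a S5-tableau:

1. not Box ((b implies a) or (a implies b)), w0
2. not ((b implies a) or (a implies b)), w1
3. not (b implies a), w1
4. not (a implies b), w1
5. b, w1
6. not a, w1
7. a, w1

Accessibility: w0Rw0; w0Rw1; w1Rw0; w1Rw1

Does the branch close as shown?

Closed

Both a and not a appear at w1.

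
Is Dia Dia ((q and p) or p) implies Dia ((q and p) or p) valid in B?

Invalid (countermodel exists)

Tableau for the negation not (Dia Dia ((q and p) or p) implies Dia ((q and p) or p)):
1. not (Dia Dia ((q and p) or p) implies Dia ((q and p) or p)), u
2. Dia Dia ((q and p) or p), u
3. not Dia ((q and p) or p), u
4. not ((q and p) or p), u
5. not (q and p), u
6. not p, u
7. Dia ((q and p) or p), v
8. not ((q and p) or p), v
9. not (q and p), v
10. not p, v
11. (q and p) or p, w
12. p, w
Accessibility: uRu, uRv, vRu, vRv, vRw, wRv, wRw
The negation has an open branch (countermodel exists).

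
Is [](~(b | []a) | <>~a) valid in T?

No, not valid

Tableau for the negation ~[](~(b | []a) | <>~a):
1. ~[](~(b | []a) | <>~a), u
2. ~(~(b | []a) | <>~a), v
3. b | []a, v
4. ~<>~a, v
5. a, v
6. []a, v
Accessibility: uRu, uRv, vRv
The negation has an open branch (countermodel exists).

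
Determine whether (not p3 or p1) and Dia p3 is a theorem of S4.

Tableau for the negation not ((not p3 or p1) and Dia p3):
1. not ((not p3 or p1) and Dia p3), 0
2. not Dia p3, 0
3. not p3, 0
Accessibility: 0R0
The negation has an open branch (countermodel exists).

Not valid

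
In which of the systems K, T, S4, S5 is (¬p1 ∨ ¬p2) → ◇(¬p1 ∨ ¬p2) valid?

K-tableau for the negation ¬((¬p1 ∨ ¬p2) → ◇(¬p1 ∨ ¬p2)):
1. ¬((¬p1 ∨ ¬p2) → ◇(¬p1 ∨ ¬p2)), w0
2. ¬p1 ∨ ¬p2, w0   [¬→-rule on 1]
3. ¬◇(¬p1 ∨ ¬p2), w0   [¬→-rule on 1]
4. ¬p2, w0   [∨-rule on 2 (branches; this branch)]
Complete open branch: countermodel on a K-frame, so not valid in K.
T-tableau for the negation ¬((¬p1 ∨ ¬p2) → ◇(¬p1 ∨ ¬p2)):
1. ¬((¬p1 ∨ ¬p2) → ◇(¬p1 ∨ ¬p2)), w0
2. ¬p1 ∨ ¬p2, w0   [¬→-rule on 1]
3. ¬◇(¬p1 ∨ ¬p2), w0   [¬→-rule on 1]
4. ¬(¬p1 ∨ ¬p2), w0   [¬◇-rule on 3 via w0Rw0]
5. p1, w0   [¬∨-rule on 4]
6. p2, w0   [¬∨-rule on 4]
7. ¬p2, w0   [∨-rule on 2 (branches; this branch)]
Accessibility: w0Rw0
Branch closes: p2 and ¬p2 both at w0.
Every branch closes (one shown): valid in T, hence also in S4, S5 (every theorem of T is a theorem of S4 and S5).

T, S4, S5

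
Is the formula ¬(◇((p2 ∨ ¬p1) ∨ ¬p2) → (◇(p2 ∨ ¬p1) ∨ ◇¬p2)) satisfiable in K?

1. ¬(◇((p2 ∨ ¬p1) ∨ ¬p2) → (◇(p2 ∨ ¬p1) ∨ ◇¬p2)), 0
2. ◇((p2 ∨ ¬p1) ∨ ¬p2), 0
3. ¬(◇(p2 ∨ ¬p1) ∨ ◇¬p2), 0
4. ¬◇(p2 ∨ ¬p1), 0
5. ¬◇¬p2, 0
6. (p2 ∨ ¬p1) ∨ ¬p2, 1
7. ¬(p2 ∨ ¬p1), 1
8. ¬p2, 1
9. p1, 1
10. p2, 1
Accessibility: 0R1
Branch closes: p2 and ¬p2 both at 1.
(One branch shown.) All branches close.

No, unsatisfiable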